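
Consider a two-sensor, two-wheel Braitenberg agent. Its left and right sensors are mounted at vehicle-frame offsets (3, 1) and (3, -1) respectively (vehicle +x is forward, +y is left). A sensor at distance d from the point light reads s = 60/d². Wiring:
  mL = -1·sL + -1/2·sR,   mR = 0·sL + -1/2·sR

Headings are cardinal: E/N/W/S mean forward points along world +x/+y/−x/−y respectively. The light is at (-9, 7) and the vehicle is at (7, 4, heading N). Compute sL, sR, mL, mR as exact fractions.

4/15 60/289 -1606/4335 -30/289

left sensor world pos  = (6, 7); dL² = 225
right sensor world pos = (8, 7); dR² = 289
sL = 60/225 = 4/15
sR = 60/289 = 60/289
mL = -1·sL + -1/2·sR = -1606/4335
mR = 0·sL + -1/2·sR = -30/289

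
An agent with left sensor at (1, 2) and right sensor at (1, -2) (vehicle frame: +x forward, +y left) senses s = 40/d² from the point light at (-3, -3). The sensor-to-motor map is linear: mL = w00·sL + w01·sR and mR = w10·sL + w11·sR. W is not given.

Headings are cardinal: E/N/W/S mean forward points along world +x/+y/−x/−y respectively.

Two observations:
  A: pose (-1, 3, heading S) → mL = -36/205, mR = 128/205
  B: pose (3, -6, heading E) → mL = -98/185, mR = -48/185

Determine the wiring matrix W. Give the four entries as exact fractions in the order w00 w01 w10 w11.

-1 1/2 -1 1

obs A: pose=(-1,3,S) → sL=40/41, sR=8/5, mL=-36/205, mR=128/205
obs B: pose=(3,-6,E) → sL=4/5, sR=20/37, mL=-98/185, mR=-48/185
sensor matrix S = [[40/41, 8/5], [4/5, 20/37]]; det S = -28544/37925
solve [mL_A; mL_B] = S·[w00; w01] and [mR_A; mR_B] = S·[w10; w11]:
  w00 = -1, w01 = 1/2, w10 = -1, w11 = 1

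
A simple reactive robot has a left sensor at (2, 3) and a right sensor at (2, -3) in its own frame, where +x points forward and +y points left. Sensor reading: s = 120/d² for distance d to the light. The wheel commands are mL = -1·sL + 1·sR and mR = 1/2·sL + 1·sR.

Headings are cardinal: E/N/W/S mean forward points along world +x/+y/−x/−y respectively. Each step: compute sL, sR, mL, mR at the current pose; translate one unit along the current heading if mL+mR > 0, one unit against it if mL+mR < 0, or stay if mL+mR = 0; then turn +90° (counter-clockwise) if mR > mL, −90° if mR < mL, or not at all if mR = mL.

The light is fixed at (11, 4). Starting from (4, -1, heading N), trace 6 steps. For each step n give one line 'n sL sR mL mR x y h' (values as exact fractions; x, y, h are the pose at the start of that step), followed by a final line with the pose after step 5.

n=0: pose=(4,-1,N); sL=120/109, sR=24/5; mL=2016/545, mR=2916/545; mL+mR=4932/545 → advance +1; mR−mL=180/109 → turn +1·90°
n=1: pose=(4,0,W); sL=12/13, sR=60/41; mL=288/533, mR=1026/533; mL+mR=1314/533 → advance +1; mR−mL=18/13 → turn +1·90°
n=2: pose=(3,0,S); sL=120/61, sR=120/157; mL=-11520/9577, mR=16740/9577; mL+mR=5220/9577 → advance +1; mR−mL=180/61 → turn +1·90°
n=3: pose=(3,-1,E); sL=3, sR=6/5; mL=-9/5, mR=27/10; mL+mR=9/10 → advance +1; mR−mL=9/2 → turn +1·90°
n=4: pose=(4,-1,N); sL=120/109, sR=24/5; mL=2016/545, mR=2916/545; mL+mR=4932/545 → advance +1; mR−mL=180/109 → turn +1·90°
n=5: pose=(4,0,W); sL=12/13, sR=60/41; mL=288/533, mR=1026/533; mL+mR=1314/533 → advance +1; mR−mL=18/13 → turn +1·90°

0 120/109 24/5 2016/545 2916/545 4 -1 N
1 12/13 60/41 288/533 1026/533 4 0 W
2 120/61 120/157 -11520/9577 16740/9577 3 0 S
3 3 6/5 -9/5 27/10 3 -1 E
4 120/109 24/5 2016/545 2916/545 4 -1 N
5 12/13 60/41 288/533 1026/533 4 0 W
final 3 0 S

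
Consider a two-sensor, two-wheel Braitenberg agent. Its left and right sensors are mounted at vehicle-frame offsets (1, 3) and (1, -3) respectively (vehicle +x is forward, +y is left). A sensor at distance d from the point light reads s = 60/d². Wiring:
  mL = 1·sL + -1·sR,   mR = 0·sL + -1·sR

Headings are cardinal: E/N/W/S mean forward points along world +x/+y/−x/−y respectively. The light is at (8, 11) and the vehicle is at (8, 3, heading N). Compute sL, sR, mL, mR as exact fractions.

left sensor world pos  = (5, 4); dL² = 58
right sensor world pos = (11, 4); dR² = 58
sL = 60/58 = 30/29
sR = 60/58 = 30/29
mL = 1·sL + -1·sR = 0
mR = 0·sL + -1·sR = -30/29

30/29 30/29 0 -30/29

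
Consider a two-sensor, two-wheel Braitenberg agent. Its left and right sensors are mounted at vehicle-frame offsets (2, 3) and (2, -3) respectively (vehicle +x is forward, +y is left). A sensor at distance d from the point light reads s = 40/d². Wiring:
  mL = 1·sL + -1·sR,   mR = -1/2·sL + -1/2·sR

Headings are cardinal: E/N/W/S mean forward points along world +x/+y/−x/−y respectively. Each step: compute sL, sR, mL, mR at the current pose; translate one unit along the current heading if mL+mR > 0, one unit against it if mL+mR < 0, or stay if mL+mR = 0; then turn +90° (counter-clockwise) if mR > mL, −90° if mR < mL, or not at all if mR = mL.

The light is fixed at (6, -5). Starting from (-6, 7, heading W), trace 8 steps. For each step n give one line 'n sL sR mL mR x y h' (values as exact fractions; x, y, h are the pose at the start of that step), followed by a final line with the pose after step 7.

n=0: pose=(-6,7,W); sL=40/277, sR=40/421; mL=5760/116617, mR=-13960/116617; mL+mR=-8200/116617 → advance -1; mR−mL=-19720/116617 → turn -1·90°
n=1: pose=(-5,7,N); sL=5/49, sR=2/13; mL=-33/637, mR=-163/1274; mL+mR=-229/1274 → advance -1; mR−mL=-97/1274 → turn -1·90°
n=2: pose=(-5,6,E); sL=40/277, sR=8/29; mL=-1056/8033, mR=-1688/8033; mL+mR=-2744/8033 → advance -1; mR−mL=-632/8033 → turn -1·90°
n=3: pose=(-6,6,S); sL=20/81, sR=20/153; mL=160/1377, mR=-260/1377; mL+mR=-100/1377 → advance -1; mR−mL=-140/459 → turn -1·90°
n=4: pose=(-6,7,W); sL=40/277, sR=40/421; mL=5760/116617, mR=-13960/116617; mL+mR=-8200/116617 → advance -1; mR−mL=-19720/116617 → turn -1·90°
n=5: pose=(-5,7,N); sL=5/49, sR=2/13; mL=-33/637, mR=-163/1274; mL+mR=-229/1274 → advance -1; mR−mL=-97/1274 → turn -1·90°
n=6: pose=(-5,6,E); sL=40/277, sR=8/29; mL=-1056/8033, mR=-1688/8033; mL+mR=-2744/8033 → advance -1; mR−mL=-632/8033 → turn -1·90°
n=7: pose=(-6,6,S); sL=20/81, sR=20/153; mL=160/1377, mR=-260/1377; mL+mR=-100/1377 → advance -1; mR−mL=-140/459 → turn -1·90°

0 40/277 40/421 5760/116617 -13960/116617 -6 7 W
1 5/49 2/13 -33/637 -163/1274 -5 7 N
2 40/277 8/29 -1056/8033 -1688/8033 -5 6 E
3 20/81 20/153 160/1377 -260/1377 -6 6 S
4 40/277 40/421 5760/116617 -13960/116617 -6 7 W
5 5/49 2/13 -33/637 -163/1274 -5 7 N
6 40/277 8/29 -1056/8033 -1688/8033 -5 6 E
7 20/81 20/153 160/1377 -260/1377 -6 6 S
final -6 7 W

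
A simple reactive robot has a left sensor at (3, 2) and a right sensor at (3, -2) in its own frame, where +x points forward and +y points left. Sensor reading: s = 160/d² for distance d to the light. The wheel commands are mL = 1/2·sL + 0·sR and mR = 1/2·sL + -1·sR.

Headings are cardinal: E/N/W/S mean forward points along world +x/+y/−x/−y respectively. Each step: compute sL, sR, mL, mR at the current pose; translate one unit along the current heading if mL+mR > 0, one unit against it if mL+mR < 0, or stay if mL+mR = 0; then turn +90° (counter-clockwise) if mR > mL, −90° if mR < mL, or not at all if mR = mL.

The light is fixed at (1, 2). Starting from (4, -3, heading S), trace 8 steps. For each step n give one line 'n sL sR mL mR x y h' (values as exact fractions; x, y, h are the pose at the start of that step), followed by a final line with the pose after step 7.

0 160/89 32/13 80/89 -1808/1157 4 -3 S
1 40/9 40 20/9 -340/9 4 -2 W
2 32 160/37 16 432/37 5 -2 N
3 16/5 80/37 8/5 -104/185 5 -1 E
4 32/17 32/9 16/17 -400/153 6 -1 S
5 8 40 4 -36 6 0 W
6 160/17 32/13 80/17 496/221 7 0 N
7 80/41 16/9 40/41 -296/369 7 1 E
final 8 1 S

n=0: pose=(4,-3,S); sL=160/89, sR=32/13; mL=80/89, mR=-1808/1157; mL+mR=-768/1157 → advance -1; mR−mL=-32/13 → turn -1·90°
n=1: pose=(4,-2,W); sL=40/9, sR=40; mL=20/9, mR=-340/9; mL+mR=-320/9 → advance -1; mR−mL=-40 → turn -1·90°
n=2: pose=(5,-2,N); sL=32, sR=160/37; mL=16, mR=432/37; mL+mR=1024/37 → advance +1; mR−mL=-160/37 → turn -1·90°
n=3: pose=(5,-1,E); sL=16/5, sR=80/37; mL=8/5, mR=-104/185; mL+mR=192/185 → advance +1; mR−mL=-80/37 → turn -1·90°
n=4: pose=(6,-1,S); sL=32/17, sR=32/9; mL=16/17, mR=-400/153; mL+mR=-256/153 → advance -1; mR−mL=-32/9 → turn -1·90°
n=5: pose=(6,0,W); sL=8, sR=40; mL=4, mR=-36; mL+mR=-32 → advance -1; mR−mL=-40 → turn -1·90°
n=6: pose=(7,0,N); sL=160/17, sR=32/13; mL=80/17, mR=496/221; mL+mR=1536/221 → advance +1; mR−mL=-32/13 → turn -1·90°
n=7: pose=(7,1,E); sL=80/41, sR=16/9; mL=40/41, mR=-296/369; mL+mR=64/369 → advance +1; mR−mL=-16/9 → turn -1·90°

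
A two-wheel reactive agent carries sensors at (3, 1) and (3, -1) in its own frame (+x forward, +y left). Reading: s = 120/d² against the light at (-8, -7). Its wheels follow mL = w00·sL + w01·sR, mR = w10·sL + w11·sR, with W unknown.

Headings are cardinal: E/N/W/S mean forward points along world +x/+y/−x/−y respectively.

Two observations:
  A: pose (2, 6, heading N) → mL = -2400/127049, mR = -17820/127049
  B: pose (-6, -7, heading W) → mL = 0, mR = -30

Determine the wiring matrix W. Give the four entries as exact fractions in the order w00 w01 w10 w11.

obs A: pose=(2,6,N) → sL=120/337, sR=120/377, mL=-2400/127049, mR=-17820/127049
obs B: pose=(-6,-7,W) → sL=60, sR=60, mL=0, mR=-30
sensor matrix S = [[120/337, 120/377], [60, 60]]; det S = 288000/127049
solve [mL_A; mL_B] = S·[w00; w01] and [mR_A; mR_B] = S·[w10; w11]:
  w00 = -1/2, w01 = 1/2, w10 = 1/2, w11 = -1

-1/2 1/2 1/2 -1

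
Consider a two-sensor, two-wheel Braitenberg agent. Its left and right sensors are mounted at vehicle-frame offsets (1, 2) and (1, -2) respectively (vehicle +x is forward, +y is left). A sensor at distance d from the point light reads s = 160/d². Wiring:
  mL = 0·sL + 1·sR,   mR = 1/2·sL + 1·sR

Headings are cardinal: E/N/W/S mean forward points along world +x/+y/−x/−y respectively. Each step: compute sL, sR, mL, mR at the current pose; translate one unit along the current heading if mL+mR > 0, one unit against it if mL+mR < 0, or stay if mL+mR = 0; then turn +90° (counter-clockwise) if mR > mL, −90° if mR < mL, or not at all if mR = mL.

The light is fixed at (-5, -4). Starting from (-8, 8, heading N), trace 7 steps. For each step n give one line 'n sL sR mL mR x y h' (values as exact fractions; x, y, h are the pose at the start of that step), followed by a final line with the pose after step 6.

n=0: pose=(-8,8,N); sL=80/97, sR=16/17; mL=16/17, mR=2232/1649; mL+mR=3784/1649 → advance +1; mR−mL=40/97 → turn +1·90°
n=1: pose=(-8,9,W); sL=160/137, sR=160/241; mL=160/241, mR=41200/33017; mL+mR=63120/33017 → advance +1; mR−mL=80/137 → turn +1·90°
n=2: pose=(-9,9,S); sL=40/37, sR=8/9; mL=8/9, mR=476/333; mL+mR=772/333 → advance +1; mR−mL=20/37 → turn +1·90°
n=3: pose=(-9,8,E); sL=32/41, sR=160/109; mL=160/109, mR=8304/4469; mL+mR=14864/4469 → advance +1; mR−mL=16/41 → turn +1·90°
n=4: pose=(-8,8,N); sL=80/97, sR=16/17; mL=16/17, mR=2232/1649; mL+mR=3784/1649 → advance +1; mR−mL=40/97 → turn +1·90°
n=5: pose=(-8,9,W); sL=160/137, sR=160/241; mL=160/241, mR=41200/33017; mL+mR=63120/33017 → advance +1; mR−mL=80/137 → turn +1·90°
n=6: pose=(-9,9,S); sL=40/37, sR=8/9; mL=8/9, mR=476/333; mL+mR=772/333 → advance +1; mR−mL=20/37 → turn +1·90°

0 80/97 16/17 16/17 2232/1649 -8 8 N
1 160/137 160/241 160/241 41200/33017 -8 9 W
2 40/37 8/9 8/9 476/333 -9 9 S
3 32/41 160/109 160/109 8304/4469 -9 8 E
4 80/97 16/17 16/17 2232/1649 -8 8 N
5 160/137 160/241 160/241 41200/33017 -8 9 W
6 40/37 8/9 8/9 476/333 -9 9 S
final -9 8 E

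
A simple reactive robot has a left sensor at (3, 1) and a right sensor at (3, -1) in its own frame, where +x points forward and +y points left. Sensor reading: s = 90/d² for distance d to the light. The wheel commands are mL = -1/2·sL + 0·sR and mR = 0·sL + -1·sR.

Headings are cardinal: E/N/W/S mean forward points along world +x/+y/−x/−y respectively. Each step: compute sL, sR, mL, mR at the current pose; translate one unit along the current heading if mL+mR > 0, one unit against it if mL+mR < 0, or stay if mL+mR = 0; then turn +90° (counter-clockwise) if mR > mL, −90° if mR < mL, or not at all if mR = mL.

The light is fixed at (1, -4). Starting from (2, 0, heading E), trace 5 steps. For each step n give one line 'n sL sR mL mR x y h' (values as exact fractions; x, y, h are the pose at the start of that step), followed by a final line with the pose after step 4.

n=0: pose=(2,0,E); sL=90/41, sR=18/5; mL=-45/41, mR=-18/5; mL+mR=-963/205 → advance -1; mR−mL=-513/205 → turn -1·90°
n=1: pose=(1,0,S); sL=45, sR=45; mL=-45/2, mR=-45; mL+mR=-135/2 → advance -1; mR−mL=-45/2 → turn -1·90°
n=2: pose=(1,1,W); sL=18/5, sR=2; mL=-9/5, mR=-2; mL+mR=-19/5 → advance -1; mR−mL=-1/5 → turn -1·90°
n=3: pose=(2,1,N); sL=45/32, sR=45/34; mL=-45/64, mR=-45/34; mL+mR=-2205/1088 → advance -1; mR−mL=-675/1088 → turn -1·90°
n=4: pose=(2,0,E); sL=90/41, sR=18/5; mL=-45/41, mR=-18/5; mL+mR=-963/205 → advance -1; mR−mL=-513/205 → turn -1·90°

0 90/41 18/5 -45/41 -18/5 2 0 E
1 45 45 -45/2 -45 1 0 S
2 18/5 2 -9/5 -2 1 1 W
3 45/32 45/34 -45/64 -45/34 2 1 N
4 90/41 18/5 -45/41 -18/5 2 0 E
final 1 0 S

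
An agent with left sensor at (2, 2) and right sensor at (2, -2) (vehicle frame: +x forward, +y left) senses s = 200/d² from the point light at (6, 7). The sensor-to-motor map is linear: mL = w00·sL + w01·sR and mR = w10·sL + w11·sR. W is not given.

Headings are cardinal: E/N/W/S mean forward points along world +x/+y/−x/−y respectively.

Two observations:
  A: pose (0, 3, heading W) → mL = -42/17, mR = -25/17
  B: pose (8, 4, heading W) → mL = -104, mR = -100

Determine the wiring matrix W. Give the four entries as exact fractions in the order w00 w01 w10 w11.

obs A: pose=(0,3,W) → sL=2, sR=50/17, mL=-42/17, mR=-25/17
obs B: pose=(8,4,W) → sL=8, sR=200, mL=-104, mR=-100
sensor matrix S = [[2, 50/17], [8, 200]]; det S = 6400/17
solve [mL_A; mL_B] = S·[w00; w01] and [mR_A; mR_B] = S·[w10; w11]:
  w00 = -1/2, w01 = -1/2, w10 = 0, w11 = -1/2

-1/2 -1/2 0 -1/2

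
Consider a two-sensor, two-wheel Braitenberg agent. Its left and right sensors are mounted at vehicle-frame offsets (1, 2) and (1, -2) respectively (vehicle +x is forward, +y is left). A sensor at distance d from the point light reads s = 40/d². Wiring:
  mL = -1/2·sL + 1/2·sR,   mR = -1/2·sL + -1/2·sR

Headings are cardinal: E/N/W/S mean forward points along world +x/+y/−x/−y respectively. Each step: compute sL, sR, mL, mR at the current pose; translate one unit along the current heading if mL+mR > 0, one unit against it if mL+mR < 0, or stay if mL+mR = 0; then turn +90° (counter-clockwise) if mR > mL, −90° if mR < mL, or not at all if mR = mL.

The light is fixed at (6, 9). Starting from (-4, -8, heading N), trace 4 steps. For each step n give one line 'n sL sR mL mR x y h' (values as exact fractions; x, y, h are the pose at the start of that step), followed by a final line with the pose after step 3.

n=0: pose=(-4,-8,N); sL=1/10, sR=1/8; mL=1/80, mR=-9/80; mL+mR=-1/10 → advance -1; mR−mL=-1/8 → turn -1·90°
n=1: pose=(-4,-9,E); sL=40/337, sR=40/481; mL=-2880/162097, mR=-16360/162097; mL+mR=-40/337 → advance -1; mR−mL=-40/481 → turn -1·90°
n=2: pose=(-5,-9,S); sL=20/221, sR=4/53; mL=-88/11713, mR=-972/11713; mL+mR=-20/221 → advance -1; mR−mL=-4/53 → turn -1·90°
n=3: pose=(-5,-8,W); sL=8/101, sR=40/369; mL=544/37269, mR=-3496/37269; mL+mR=-8/101 → advance -1; mR−mL=-40/369 → turn -1·90°

0 1/10 1/8 1/80 -9/80 -4 -8 N
1 40/337 40/481 -2880/162097 -16360/162097 -4 -9 E
2 20/221 4/53 -88/11713 -972/11713 -5 -9 S
3 8/101 40/369 544/37269 -3496/37269 -5 -8 W
final -4 -8 N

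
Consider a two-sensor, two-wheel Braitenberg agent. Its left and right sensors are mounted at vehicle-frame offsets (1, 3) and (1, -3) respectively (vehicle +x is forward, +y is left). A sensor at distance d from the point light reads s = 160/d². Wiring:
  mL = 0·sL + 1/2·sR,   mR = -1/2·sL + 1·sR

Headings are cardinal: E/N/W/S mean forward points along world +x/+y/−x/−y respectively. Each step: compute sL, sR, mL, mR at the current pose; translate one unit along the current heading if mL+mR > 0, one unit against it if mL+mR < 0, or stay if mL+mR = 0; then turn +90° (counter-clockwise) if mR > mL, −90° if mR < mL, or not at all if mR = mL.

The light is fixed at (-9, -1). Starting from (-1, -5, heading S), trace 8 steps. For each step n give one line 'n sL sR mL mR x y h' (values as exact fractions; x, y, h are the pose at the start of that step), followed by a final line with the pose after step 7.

0 80/73 16/5 8/5 968/365 -1 -5 S
1 32/17 32/29 16/29 80/493 -1 -6 E
2 8/9 20/9 10/9 16/9 0 -6 S
3 160/109 160/181 80/181 2960/19729 0 -7 E
4 80/109 80/49 40/49 6760/5341 1 -7 S
5 160/137 160/221 80/221 4240/30277 1 -8 E
6 8/13 5/4 5/8 49/52 2 -8 S
7 160/169 32/53 16/53 1168/8957 2 -9 E
final 3 -9 S

n=0: pose=(-1,-5,S); sL=80/73, sR=16/5; mL=8/5, mR=968/365; mL+mR=1552/365 → advance +1; mR−mL=384/365 → turn +1·90°
n=1: pose=(-1,-6,E); sL=32/17, sR=32/29; mL=16/29, mR=80/493; mL+mR=352/493 → advance +1; mR−mL=-192/493 → turn -1·90°
n=2: pose=(0,-6,S); sL=8/9, sR=20/9; mL=10/9, mR=16/9; mL+mR=26/9 → advance +1; mR−mL=2/3 → turn +1·90°
n=3: pose=(0,-7,E); sL=160/109, sR=160/181; mL=80/181, mR=2960/19729; mL+mR=11680/19729 → advance +1; mR−mL=-5760/19729 → turn -1·90°
n=4: pose=(1,-7,S); sL=80/109, sR=80/49; mL=40/49, mR=6760/5341; mL+mR=11120/5341 → advance +1; mR−mL=2400/5341 → turn +1·90°
n=5: pose=(1,-8,E); sL=160/137, sR=160/221; mL=80/221, mR=4240/30277; mL+mR=15200/30277 → advance +1; mR−mL=-6720/30277 → turn -1·90°
n=6: pose=(2,-8,S); sL=8/13, sR=5/4; mL=5/8, mR=49/52; mL+mR=163/104 → advance +1; mR−mL=33/104 → turn +1·90°
n=7: pose=(2,-9,E); sL=160/169, sR=32/53; mL=16/53, mR=1168/8957; mL+mR=3872/8957 → advance +1; mR−mL=-1536/8957 → turn -1·90°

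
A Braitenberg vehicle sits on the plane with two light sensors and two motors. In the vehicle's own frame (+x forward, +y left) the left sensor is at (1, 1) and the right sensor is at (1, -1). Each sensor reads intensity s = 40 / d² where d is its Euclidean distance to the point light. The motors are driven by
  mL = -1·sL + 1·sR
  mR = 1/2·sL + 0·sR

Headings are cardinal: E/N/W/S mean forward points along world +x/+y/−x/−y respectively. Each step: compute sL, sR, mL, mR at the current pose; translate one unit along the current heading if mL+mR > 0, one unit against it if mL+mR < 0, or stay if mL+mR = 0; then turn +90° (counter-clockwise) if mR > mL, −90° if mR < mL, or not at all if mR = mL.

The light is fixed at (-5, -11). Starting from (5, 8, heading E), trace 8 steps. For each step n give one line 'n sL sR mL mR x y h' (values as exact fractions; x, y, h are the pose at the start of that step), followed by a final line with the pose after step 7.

0 40/521 8/89 608/46369 20/521 5 8 E
1 2/25 5/68 -11/1700 1/25 6 8 N
2 40/461 40/541 -3200/249401 20/461 6 9 W
3 20/241 20/221 400/53261 10/241 5 9 S
4 40/521 8/89 608/46369 20/521 5 8 E
5 2/25 5/68 -11/1700 1/25 6 8 N
6 40/461 40/541 -3200/249401 20/461 6 9 W
7 20/241 20/221 400/53261 10/241 5 9 S
final 5 8 E

n=0: pose=(5,8,E); sL=40/521, sR=8/89; mL=608/46369, mR=20/521; mL+mR=2388/46369 → advance +1; mR−mL=1172/46369 → turn +1·90°
n=1: pose=(6,8,N); sL=2/25, sR=5/68; mL=-11/1700, mR=1/25; mL+mR=57/1700 → advance +1; mR−mL=79/1700 → turn +1·90°
n=2: pose=(6,9,W); sL=40/461, sR=40/541; mL=-3200/249401, mR=20/461; mL+mR=7620/249401 → advance +1; mR−mL=14020/249401 → turn +1·90°
n=3: pose=(5,9,S); sL=20/241, sR=20/221; mL=400/53261, mR=10/241; mL+mR=2610/53261 → advance +1; mR−mL=1810/53261 → turn +1·90°
n=4: pose=(5,8,E); sL=40/521, sR=8/89; mL=608/46369, mR=20/521; mL+mR=2388/46369 → advance +1; mR−mL=1172/46369 → turn +1·90°
n=5: pose=(6,8,N); sL=2/25, sR=5/68; mL=-11/1700, mR=1/25; mL+mR=57/1700 → advance +1; mR−mL=79/1700 → turn +1·90°
n=6: pose=(6,9,W); sL=40/461, sR=40/541; mL=-3200/249401, mR=20/461; mL+mR=7620/249401 → advance +1; mR−mL=14020/249401 → turn +1·90°
n=7: pose=(5,9,S); sL=20/241, sR=20/221; mL=400/53261, mR=10/241; mL+mR=2610/53261 → advance +1; mR−mL=1810/53261 → turn +1·90°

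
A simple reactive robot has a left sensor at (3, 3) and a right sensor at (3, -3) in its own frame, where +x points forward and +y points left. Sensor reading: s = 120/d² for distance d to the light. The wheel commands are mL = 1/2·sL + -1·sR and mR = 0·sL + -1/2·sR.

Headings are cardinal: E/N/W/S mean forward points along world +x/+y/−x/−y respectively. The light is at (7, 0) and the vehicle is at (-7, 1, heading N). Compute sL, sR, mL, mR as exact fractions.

left sensor world pos  = (-10, 4); dL² = 305
right sensor world pos = (-4, 4); dR² = 137
sL = 120/305 = 24/61
sR = 120/137 = 120/137
mL = 1/2·sL + -1·sR = -5676/8357
mR = 0·sL + -1/2·sR = -60/137

24/61 120/137 -5676/8357 -60/137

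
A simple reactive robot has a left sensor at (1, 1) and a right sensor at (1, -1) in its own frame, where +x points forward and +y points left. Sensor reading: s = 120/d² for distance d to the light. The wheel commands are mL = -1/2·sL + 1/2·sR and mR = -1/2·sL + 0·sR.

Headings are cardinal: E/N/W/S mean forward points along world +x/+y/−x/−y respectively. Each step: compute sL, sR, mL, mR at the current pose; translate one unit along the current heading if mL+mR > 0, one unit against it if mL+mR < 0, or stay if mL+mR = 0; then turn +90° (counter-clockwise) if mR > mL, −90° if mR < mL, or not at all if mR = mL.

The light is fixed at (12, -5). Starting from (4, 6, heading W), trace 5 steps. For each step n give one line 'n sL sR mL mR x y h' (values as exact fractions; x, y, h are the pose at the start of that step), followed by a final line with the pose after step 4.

0 120/181 8/15 -176/2715 -60/181 4 6 W
1 15/26 2/3 7/156 -15/52 5 6 N
2 120/157 40/39 800/6123 -60/157 5 5 E
3 12/13 20/27 -32/351 -6/13 4 5 S
4 120/181 8/15 -176/2715 -60/181 4 6 W
final 5 6 N

n=0: pose=(4,6,W); sL=120/181, sR=8/15; mL=-176/2715, mR=-60/181; mL+mR=-1076/2715 → advance -1; mR−mL=-4/15 → turn -1·90°
n=1: pose=(5,6,N); sL=15/26, sR=2/3; mL=7/156, mR=-15/52; mL+mR=-19/78 → advance -1; mR−mL=-1/3 → turn -1·90°
n=2: pose=(5,5,E); sL=120/157, sR=40/39; mL=800/6123, mR=-60/157; mL+mR=-1540/6123 → advance -1; mR−mL=-20/39 → turn -1·90°
n=3: pose=(4,5,S); sL=12/13, sR=20/27; mL=-32/351, mR=-6/13; mL+mR=-194/351 → advance -1; mR−mL=-10/27 → turn -1·90°
n=4: pose=(4,6,W); sL=120/181, sR=8/15; mL=-176/2715, mR=-60/181; mL+mR=-1076/2715 → advance -1; mR−mL=-4/15 → turn -1·90°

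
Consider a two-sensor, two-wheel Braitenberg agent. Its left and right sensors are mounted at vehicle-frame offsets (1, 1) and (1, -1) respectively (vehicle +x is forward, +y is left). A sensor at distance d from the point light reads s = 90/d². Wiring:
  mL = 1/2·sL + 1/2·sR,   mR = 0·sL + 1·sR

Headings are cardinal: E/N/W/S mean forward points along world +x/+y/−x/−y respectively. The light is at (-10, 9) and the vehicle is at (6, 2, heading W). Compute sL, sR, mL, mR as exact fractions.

left sensor world pos  = (5, 1); dL² = 289
right sensor world pos = (5, 3); dR² = 261
sL = 90/289 = 90/289
sR = 90/261 = 10/29
mL = 1/2·sL + 1/2·sR = 2750/8381
mR = 0·sL + 1·sR = 10/29

90/289 10/29 2750/8381 10/29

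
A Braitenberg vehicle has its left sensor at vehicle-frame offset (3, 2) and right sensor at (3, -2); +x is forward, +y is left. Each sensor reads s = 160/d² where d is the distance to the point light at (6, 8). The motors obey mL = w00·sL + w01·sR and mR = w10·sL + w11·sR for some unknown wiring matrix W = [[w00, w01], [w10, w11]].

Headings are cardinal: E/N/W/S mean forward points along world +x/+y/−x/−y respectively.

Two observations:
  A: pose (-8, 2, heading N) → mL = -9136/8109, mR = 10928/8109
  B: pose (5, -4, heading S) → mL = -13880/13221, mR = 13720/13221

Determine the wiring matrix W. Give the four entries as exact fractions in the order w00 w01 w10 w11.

-1 -1/2 1/2 1

obs A: pose=(-8,2,N) → sL=32/53, sR=160/153, mL=-9136/8109, mR=10928/8109
obs B: pose=(5,-4,S) → sL=80/113, sR=80/117, mL=-13880/13221, mR=13720/13221
sensor matrix S = [[32/53, 160/153], [80/113, 80/117]]; det S = -1300480/3970707
solve [mL_A; mL_B] = S·[w00; w01] and [mR_A; mR_B] = S·[w10; w11]:
  w00 = -1, w01 = -1/2, w10 = 1/2, w11 = 1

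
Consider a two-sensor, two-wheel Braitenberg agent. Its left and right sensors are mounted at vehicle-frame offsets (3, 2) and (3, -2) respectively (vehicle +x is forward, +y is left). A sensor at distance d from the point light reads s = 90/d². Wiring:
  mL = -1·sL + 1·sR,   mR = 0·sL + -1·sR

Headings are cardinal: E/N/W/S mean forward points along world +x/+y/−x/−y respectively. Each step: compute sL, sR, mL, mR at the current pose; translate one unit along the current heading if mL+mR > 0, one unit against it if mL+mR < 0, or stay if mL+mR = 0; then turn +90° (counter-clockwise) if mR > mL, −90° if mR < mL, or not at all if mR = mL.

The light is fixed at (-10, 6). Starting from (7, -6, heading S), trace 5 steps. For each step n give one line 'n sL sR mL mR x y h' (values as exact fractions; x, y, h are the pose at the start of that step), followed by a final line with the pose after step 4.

n=0: pose=(7,-6,S); sL=45/293, sR=1/5; mL=68/1465, mR=-1/5; mL+mR=-45/293 → advance -1; mR−mL=-361/1465 → turn -1·90°
n=1: pose=(7,-5,W); sL=18/73, sR=90/277; mL=1584/20221, mR=-90/277; mL+mR=-18/73 → advance -1; mR−mL=-8154/20221 → turn -1·90°
n=2: pose=(8,-5,N); sL=9/32, sR=45/232; mL=-81/928, mR=-45/232; mL+mR=-9/32 → advance -1; mR−mL=-99/928 → turn -1·90°
n=3: pose=(8,-6,E); sL=90/541, sR=90/637; mL=-8640/344617, mR=-90/637; mL+mR=-90/541 → advance -1; mR−mL=-40050/344617 → turn -1·90°
n=4: pose=(7,-6,S); sL=45/293, sR=1/5; mL=68/1465, mR=-1/5; mL+mR=-45/293 → advance -1; mR−mL=-361/1465 → turn -1·90°

0 45/293 1/5 68/1465 -1/5 7 -6 S
1 18/73 90/277 1584/20221 -90/277 7 -5 W
2 9/32 45/232 -81/928 -45/232 8 -5 N
3 90/541 90/637 -8640/344617 -90/637 8 -6 E
4 45/293 1/5 68/1465 -1/5 7 -6 S
final 7 -5 W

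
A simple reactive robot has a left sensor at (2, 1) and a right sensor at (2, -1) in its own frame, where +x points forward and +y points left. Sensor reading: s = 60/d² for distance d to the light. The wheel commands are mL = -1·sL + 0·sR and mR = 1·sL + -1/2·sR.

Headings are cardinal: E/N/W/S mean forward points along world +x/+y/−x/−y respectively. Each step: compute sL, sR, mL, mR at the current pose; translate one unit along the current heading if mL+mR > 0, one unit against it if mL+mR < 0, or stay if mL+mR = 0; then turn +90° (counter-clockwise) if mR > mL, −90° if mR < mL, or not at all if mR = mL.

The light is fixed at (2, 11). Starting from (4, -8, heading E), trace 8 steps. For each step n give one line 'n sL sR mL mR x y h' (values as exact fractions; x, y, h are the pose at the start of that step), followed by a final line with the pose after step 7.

0 3/17 15/104 -3/17 369/3536 4 -8 E
1 60/289 60/293 -60/289 8910/84677 3 -8 N
2 30/221 30/181 -30/221 2115/40001 3 -9 W
3 60/493 12/97 -60/493 2862/47821 4 -9 S
4 3/17 15/104 -3/17 369/3536 4 -8 E
5 60/289 60/293 -60/289 8910/84677 3 -8 N
6 30/221 30/181 -30/221 2115/40001 3 -9 W
7 60/493 12/97 -60/493 2862/47821 4 -9 S
final 4 -8 E

n=0: pose=(4,-8,E); sL=3/17, sR=15/104; mL=-3/17, mR=369/3536; mL+mR=-15/208 → advance -1; mR−mL=993/3536 → turn +1·90°
n=1: pose=(3,-8,N); sL=60/289, sR=60/293; mL=-60/289, mR=8910/84677; mL+mR=-30/293 → advance -1; mR−mL=26490/84677 → turn +1·90°
n=2: pose=(3,-9,W); sL=30/221, sR=30/181; mL=-30/221, mR=2115/40001; mL+mR=-15/181 → advance -1; mR−mL=7545/40001 → turn +1·90°
n=3: pose=(4,-9,S); sL=60/493, sR=12/97; mL=-60/493, mR=2862/47821; mL+mR=-6/97 → advance -1; mR−mL=8682/47821 → turn +1·90°
n=4: pose=(4,-8,E); sL=3/17, sR=15/104; mL=-3/17, mR=369/3536; mL+mR=-15/208 → advance -1; mR−mL=993/3536 → turn +1·90°
n=5: pose=(3,-8,N); sL=60/289, sR=60/293; mL=-60/289, mR=8910/84677; mL+mR=-30/293 → advance -1; mR−mL=26490/84677 → turn +1·90°
n=6: pose=(3,-9,W); sL=30/221, sR=30/181; mL=-30/221, mR=2115/40001; mL+mR=-15/181 → advance -1; mR−mL=7545/40001 → turn +1·90°
n=7: pose=(4,-9,S); sL=60/493, sR=12/97; mL=-60/493, mR=2862/47821; mL+mR=-6/97 → advance -1; mR−mL=8682/47821 → turn +1·90°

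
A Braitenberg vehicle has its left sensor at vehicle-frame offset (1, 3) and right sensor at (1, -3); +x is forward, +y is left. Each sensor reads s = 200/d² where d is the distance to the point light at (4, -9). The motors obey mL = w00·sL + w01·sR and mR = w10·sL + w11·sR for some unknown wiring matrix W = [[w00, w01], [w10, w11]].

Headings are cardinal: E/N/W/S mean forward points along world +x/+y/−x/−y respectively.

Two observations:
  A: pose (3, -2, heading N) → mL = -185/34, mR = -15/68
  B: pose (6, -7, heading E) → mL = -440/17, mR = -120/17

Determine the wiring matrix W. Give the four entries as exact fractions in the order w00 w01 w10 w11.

obs A: pose=(3,-2,N) → sL=5/2, sR=50/17, mL=-185/34, mR=-15/68
obs B: pose=(6,-7,E) → sL=100/17, sR=20, mL=-440/17, mR=-120/17
sensor matrix S = [[5/2, 50/17], [100/17, 20]]; det S = 9450/289
solve [mL_A; mL_B] = S·[w00; w01] and [mR_A; mR_B] = S·[w10; w11]:
  w00 = -1, w01 = -1, w10 = 1/2, w11 = -1/2

-1 -1 1/2 -1/2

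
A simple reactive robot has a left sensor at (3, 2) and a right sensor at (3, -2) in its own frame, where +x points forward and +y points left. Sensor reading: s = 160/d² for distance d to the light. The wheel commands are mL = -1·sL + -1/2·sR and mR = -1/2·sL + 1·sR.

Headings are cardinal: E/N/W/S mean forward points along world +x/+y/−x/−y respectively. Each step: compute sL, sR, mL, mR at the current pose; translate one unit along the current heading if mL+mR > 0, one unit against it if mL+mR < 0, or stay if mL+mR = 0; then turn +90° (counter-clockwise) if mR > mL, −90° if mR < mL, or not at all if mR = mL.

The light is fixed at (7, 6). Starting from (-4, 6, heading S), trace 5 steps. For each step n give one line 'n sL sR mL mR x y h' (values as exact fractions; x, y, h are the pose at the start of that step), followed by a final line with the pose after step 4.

n=0: pose=(-4,6,S); sL=16/9, sR=80/89; mL=-1784/801, mR=8/801; mL+mR=-592/267 → advance -1; mR−mL=1792/801 → turn +1·90°
n=1: pose=(-4,7,E); sL=160/73, sR=32/13; mL=-3248/949, mR=1296/949; mL+mR=-1952/949 → advance -1; mR−mL=4544/949 → turn +1·90°
n=2: pose=(-5,7,N); sL=40/53, sR=40/29; mL=-2220/1537, mR=1540/1537; mL+mR=-680/1537 → advance -1; mR−mL=3760/1537 → turn +1·90°
n=3: pose=(-5,6,W); sL=160/229, sR=160/229; mL=-240/229, mR=80/229; mL+mR=-160/229 → advance -1; mR−mL=320/229 → turn +1·90°
n=4: pose=(-4,6,S); sL=16/9, sR=80/89; mL=-1784/801, mR=8/801; mL+mR=-592/267 → advance -1; mR−mL=1792/801 → turn +1·90°

0 16/9 80/89 -1784/801 8/801 -4 6 S
1 160/73 32/13 -3248/949 1296/949 -4 7 E
2 40/53 40/29 -2220/1537 1540/1537 -5 7 N
3 160/229 160/229 -240/229 80/229 -5 6 W
4 16/9 80/89 -1784/801 8/801 -4 6 S
final -4 7 E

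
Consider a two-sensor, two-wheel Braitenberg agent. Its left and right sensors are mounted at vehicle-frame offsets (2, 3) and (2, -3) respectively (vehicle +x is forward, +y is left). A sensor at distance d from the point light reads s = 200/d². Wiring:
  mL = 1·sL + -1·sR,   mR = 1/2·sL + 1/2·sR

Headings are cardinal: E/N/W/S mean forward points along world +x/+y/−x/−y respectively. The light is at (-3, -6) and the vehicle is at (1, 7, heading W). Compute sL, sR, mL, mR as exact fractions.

25/13 10/13 15/13 35/26

left sensor world pos  = (-1, 4); dL² = 104
right sensor world pos = (-1, 10); dR² = 260
sL = 200/104 = 25/13
sR = 200/260 = 10/13
mL = 1·sL + -1·sR = 15/13
mR = 1/2·sL + 1/2·sR = 35/26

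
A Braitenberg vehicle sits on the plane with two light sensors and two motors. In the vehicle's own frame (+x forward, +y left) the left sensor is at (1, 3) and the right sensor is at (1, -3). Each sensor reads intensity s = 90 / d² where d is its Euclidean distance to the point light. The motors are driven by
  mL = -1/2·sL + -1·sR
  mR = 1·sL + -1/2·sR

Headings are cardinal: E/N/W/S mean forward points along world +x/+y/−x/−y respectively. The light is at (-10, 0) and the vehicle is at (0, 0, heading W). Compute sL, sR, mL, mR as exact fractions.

left sensor world pos  = (-1, -3); dL² = 90
right sensor world pos = (-1, 3); dR² = 90
sL = 90/90 = 1
sR = 90/90 = 1
mL = -1/2·sL + -1·sR = -3/2
mR = 1·sL + -1/2·sR = 1/2

1 1 -3/2 1/2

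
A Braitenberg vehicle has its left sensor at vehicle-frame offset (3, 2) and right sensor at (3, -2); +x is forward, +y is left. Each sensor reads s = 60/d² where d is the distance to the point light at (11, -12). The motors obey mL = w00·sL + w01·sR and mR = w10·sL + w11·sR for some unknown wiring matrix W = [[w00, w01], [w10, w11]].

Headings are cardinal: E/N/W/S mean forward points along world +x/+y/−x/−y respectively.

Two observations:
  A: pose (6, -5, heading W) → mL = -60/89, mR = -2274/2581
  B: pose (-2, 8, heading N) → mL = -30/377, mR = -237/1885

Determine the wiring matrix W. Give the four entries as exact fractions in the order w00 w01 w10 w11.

obs A: pose=(6,-5,W) → sL=60/89, sR=12/29, mL=-60/89, mR=-2274/2581
obs B: pose=(-2,8,N) → sL=30/377, sR=6/65, mL=-30/377, mR=-237/1885
sensor matrix S = [[60/89, 12/29], [30/377, 6/65]]; det S = 28512/973037
solve [mL_A; mL_B] = S·[w00; w01] and [mR_A; mR_B] = S·[w10; w11]:
  w00 = -1, w01 = 0, w10 = -1, w11 = -1/2

-1 0 -1 -1/2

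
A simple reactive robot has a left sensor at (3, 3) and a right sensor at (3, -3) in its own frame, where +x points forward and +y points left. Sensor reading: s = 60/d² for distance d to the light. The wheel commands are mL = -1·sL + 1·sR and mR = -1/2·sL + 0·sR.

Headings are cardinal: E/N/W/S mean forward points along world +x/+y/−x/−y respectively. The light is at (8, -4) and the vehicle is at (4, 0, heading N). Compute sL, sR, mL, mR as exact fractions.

30/49 6/5 144/245 -15/49

left sensor world pos  = (1, 3); dL² = 98
right sensor world pos = (7, 3); dR² = 50
sL = 60/98 = 30/49
sR = 60/50 = 6/5
mL = -1·sL + 1·sR = 144/245
mR = -1/2·sL + 0·sR = -15/49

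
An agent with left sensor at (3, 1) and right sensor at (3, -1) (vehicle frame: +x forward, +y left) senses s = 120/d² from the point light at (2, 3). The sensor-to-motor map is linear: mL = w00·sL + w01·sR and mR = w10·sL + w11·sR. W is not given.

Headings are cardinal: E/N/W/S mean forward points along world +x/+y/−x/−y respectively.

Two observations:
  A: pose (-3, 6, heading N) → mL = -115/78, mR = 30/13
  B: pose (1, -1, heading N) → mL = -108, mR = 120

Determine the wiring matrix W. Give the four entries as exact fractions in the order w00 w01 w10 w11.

1/2 -1 0 1

obs A: pose=(-3,6,N) → sL=5/3, sR=30/13, mL=-115/78, mR=30/13
obs B: pose=(1,-1,N) → sL=24, sR=120, mL=-108, mR=120
sensor matrix S = [[5/3, 30/13], [24, 120]]; det S = 1880/13
solve [mL_A; mL_B] = S·[w00; w01] and [mR_A; mR_B] = S·[w10; w11]:
  w00 = 1/2, w01 = -1, w10 = 0, w11 = 1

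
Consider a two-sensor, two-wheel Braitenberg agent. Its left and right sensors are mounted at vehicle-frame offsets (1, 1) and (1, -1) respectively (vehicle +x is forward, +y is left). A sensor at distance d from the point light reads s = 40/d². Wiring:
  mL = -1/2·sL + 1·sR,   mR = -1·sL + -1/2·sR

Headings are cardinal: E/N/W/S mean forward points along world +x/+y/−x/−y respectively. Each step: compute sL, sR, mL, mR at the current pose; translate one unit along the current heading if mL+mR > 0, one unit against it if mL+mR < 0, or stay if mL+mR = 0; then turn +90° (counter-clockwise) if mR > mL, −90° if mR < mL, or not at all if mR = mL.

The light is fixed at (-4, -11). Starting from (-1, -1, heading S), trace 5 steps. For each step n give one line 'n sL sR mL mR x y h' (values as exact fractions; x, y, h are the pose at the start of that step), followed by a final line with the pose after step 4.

0 40/97 8/17 436/1649 -1068/1649 -1 -1 S
1 5/13 10/37 75/962 -250/481 -1 0 W
2 40/153 40/169 2740/25857 -9820/25857 0 0 N
3 20/73 20/53 930/3869 -1790/3869 0 -1 E
4 40/97 8/17 436/1649 -1068/1649 -1 -1 S
final -1 0 W

n=0: pose=(-1,-1,S); sL=40/97, sR=8/17; mL=436/1649, mR=-1068/1649; mL+mR=-632/1649 → advance -1; mR−mL=-1504/1649 → turn -1·90°
n=1: pose=(-1,0,W); sL=5/13, sR=10/37; mL=75/962, mR=-250/481; mL+mR=-425/962 → advance -1; mR−mL=-575/962 → turn -1·90°
n=2: pose=(0,0,N); sL=40/153, sR=40/169; mL=2740/25857, mR=-9820/25857; mL+mR=-2360/8619 → advance -1; mR−mL=-12560/25857 → turn -1·90°
n=3: pose=(0,-1,E); sL=20/73, sR=20/53; mL=930/3869, mR=-1790/3869; mL+mR=-860/3869 → advance -1; mR−mL=-2720/3869 → turn -1·90°
n=4: pose=(-1,-1,S); sL=40/97, sR=8/17; mL=436/1649, mR=-1068/1649; mL+mR=-632/1649 → advance -1; mR−mL=-1504/1649 → turn -1·90°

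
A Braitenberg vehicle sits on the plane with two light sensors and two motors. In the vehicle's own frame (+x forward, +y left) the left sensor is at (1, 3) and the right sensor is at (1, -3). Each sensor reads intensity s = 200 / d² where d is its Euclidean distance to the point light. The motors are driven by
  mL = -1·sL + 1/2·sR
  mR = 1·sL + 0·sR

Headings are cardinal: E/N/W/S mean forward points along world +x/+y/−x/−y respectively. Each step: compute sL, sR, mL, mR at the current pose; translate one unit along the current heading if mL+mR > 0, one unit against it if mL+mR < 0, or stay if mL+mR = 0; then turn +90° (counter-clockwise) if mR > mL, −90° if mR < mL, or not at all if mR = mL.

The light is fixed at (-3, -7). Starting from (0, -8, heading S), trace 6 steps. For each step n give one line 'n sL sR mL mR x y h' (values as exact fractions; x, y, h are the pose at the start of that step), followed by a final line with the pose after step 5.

0 5 50 20 5 0 -8 S
1 200/29 40 380/29 200/29 0 -9 W
2 100 100/13 -1250/13 100 -1 -9 N
3 200/17 40 140/17 200/17 -1 -8 W
4 10 25 5/2 10 -2 -8 S
5 40 200/29 -1060/29 40 -2 -9 E
final -1 -9 N

n=0: pose=(0,-8,S); sL=5, sR=50; mL=20, mR=5; mL+mR=25 → advance +1; mR−mL=-15 → turn -1·90°
n=1: pose=(0,-9,W); sL=200/29, sR=40; mL=380/29, mR=200/29; mL+mR=20 → advance +1; mR−mL=-180/29 → turn -1·90°
n=2: pose=(-1,-9,N); sL=100, sR=100/13; mL=-1250/13, mR=100; mL+mR=50/13 → advance +1; mR−mL=2550/13 → turn +1·90°
n=3: pose=(-1,-8,W); sL=200/17, sR=40; mL=140/17, mR=200/17; mL+mR=20 → advance +1; mR−mL=60/17 → turn +1·90°
n=4: pose=(-2,-8,S); sL=10, sR=25; mL=5/2, mR=10; mL+mR=25/2 → advance +1; mR−mL=15/2 → turn +1·90°
n=5: pose=(-2,-9,E); sL=40, sR=200/29; mL=-1060/29, mR=40; mL+mR=100/29 → advance +1; mR−mL=2220/29 → turn +1·90°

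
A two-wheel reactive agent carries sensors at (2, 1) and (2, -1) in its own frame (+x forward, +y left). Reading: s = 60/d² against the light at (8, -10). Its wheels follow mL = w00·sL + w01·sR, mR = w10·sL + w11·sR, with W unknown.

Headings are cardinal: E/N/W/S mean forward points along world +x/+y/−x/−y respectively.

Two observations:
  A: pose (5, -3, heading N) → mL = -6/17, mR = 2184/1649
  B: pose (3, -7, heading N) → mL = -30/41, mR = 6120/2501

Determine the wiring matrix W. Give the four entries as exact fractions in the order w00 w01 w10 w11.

obs A: pose=(5,-3,N) → sL=60/97, sR=12/17, mL=-6/17, mR=2184/1649
obs B: pose=(3,-7,N) → sL=60/61, sR=60/41, mL=-30/41, mR=6120/2501
sensor matrix S = [[60/97, 12/17], [60/61, 60/41]]; det S = 869760/4124149
solve [mL_A; mL_B] = S·[w00; w01] and [mR_A; mR_B] = S·[w10; w11]:
  w00 = 0, w01 = -1/2, w10 = 1, w11 = 1

0 -1/2 1 1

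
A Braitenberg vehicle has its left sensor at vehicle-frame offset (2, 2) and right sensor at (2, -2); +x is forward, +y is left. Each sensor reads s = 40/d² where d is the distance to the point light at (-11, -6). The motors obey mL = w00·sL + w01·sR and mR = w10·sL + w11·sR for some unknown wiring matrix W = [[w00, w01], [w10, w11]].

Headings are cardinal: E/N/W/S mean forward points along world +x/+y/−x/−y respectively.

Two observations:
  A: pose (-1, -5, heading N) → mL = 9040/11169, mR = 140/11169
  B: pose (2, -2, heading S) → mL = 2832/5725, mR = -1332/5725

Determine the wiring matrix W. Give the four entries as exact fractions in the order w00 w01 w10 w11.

obs A: pose=(-1,-5,N) → sL=40/73, sR=40/153, mL=9040/11169, mR=140/11169
obs B: pose=(2,-2,S) → sL=40/229, sR=8/25, mL=2832/5725, mR=-1332/5725
sensor matrix S = [[40/73, 40/153], [40/229, 8/25]]; det S = 1658368/12788505
solve [mL_A; mL_B] = S·[w00; w01] and [mR_A; mR_B] = S·[w10; w11]:
  w00 = 1, w01 = 1, w10 = 1/2, w11 = -1

1 1 1/2 -1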